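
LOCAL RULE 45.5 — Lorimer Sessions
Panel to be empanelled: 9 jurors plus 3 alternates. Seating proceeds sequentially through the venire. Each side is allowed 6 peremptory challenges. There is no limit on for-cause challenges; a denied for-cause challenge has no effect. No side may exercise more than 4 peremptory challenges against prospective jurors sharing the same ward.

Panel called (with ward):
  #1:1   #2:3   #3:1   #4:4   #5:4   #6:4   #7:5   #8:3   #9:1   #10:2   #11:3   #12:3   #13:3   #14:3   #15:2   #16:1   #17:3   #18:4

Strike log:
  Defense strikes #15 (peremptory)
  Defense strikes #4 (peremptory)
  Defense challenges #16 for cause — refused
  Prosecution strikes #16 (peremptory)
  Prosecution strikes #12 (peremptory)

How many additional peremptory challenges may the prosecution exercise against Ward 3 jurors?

3

Prosecution peremptories so far: #16, #12 — 2 of 6 used, 4 left overall.
Against Ward 3: #12 — 1 used; per-ward cap 4 leaves 3.
Binding limit: min(4, 3) = 3.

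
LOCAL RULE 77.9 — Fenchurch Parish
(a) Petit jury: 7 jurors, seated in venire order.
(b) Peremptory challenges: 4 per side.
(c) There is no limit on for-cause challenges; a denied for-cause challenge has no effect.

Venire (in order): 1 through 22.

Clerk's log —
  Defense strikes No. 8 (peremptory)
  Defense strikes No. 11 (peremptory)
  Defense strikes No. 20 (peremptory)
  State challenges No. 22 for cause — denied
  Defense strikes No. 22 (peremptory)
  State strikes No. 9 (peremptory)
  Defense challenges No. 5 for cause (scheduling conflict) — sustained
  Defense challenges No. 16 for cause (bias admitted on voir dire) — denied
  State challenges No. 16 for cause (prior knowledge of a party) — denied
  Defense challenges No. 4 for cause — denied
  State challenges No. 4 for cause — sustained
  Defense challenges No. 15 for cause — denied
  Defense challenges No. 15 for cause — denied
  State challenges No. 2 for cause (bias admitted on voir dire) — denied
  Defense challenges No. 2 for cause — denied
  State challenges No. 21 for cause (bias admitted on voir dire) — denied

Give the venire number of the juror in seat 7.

12

Removed: #4, #5, #8, #9, #11, #20, #22. (#2, #15, #16, #21 stay — for-cause denied.)
Seating in order: seats 1–7 → #1, #2, #3, #6, #7, #10, #12.
So seat 7 is #12.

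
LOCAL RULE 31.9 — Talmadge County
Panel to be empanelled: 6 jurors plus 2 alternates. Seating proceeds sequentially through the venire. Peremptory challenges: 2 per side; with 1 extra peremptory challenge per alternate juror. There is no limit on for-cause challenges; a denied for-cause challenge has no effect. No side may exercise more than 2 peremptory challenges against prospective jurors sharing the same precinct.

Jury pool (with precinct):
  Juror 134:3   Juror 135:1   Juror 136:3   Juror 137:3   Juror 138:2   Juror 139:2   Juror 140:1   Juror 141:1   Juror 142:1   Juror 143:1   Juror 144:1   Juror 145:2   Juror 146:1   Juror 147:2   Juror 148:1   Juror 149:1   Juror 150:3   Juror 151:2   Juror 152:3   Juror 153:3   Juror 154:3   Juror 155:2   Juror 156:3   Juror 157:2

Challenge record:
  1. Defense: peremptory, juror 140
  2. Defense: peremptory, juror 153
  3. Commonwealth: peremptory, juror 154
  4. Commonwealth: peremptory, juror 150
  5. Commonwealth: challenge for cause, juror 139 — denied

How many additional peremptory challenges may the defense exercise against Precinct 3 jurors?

Defense peremptories so far: #140, #153 — 2 of 4 used, 2 left overall.
Against Precinct 3: #153 — 1 used; per-precinct cap 2 leaves 1.
Binding limit: min(2, 1) = 1.

1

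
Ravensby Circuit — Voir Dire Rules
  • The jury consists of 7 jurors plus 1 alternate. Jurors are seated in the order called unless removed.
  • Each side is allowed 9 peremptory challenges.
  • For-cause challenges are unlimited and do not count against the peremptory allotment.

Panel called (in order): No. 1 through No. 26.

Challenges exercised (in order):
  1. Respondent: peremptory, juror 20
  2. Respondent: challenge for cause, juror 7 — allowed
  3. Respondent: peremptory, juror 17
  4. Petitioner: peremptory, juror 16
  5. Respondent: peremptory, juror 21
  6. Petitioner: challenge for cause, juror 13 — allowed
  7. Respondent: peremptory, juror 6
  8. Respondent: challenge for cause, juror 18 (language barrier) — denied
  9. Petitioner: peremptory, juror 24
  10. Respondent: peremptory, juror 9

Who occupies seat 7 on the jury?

Removed: #6, #7, #9, #13, #16, #17, #20, #21, #24. (#18 stays — for-cause denied.)
Seating in order: seats 1–7 → #1, #2, #3, #4, #5, #8, #10; alternates → #11.
So seat 7 is #10.

10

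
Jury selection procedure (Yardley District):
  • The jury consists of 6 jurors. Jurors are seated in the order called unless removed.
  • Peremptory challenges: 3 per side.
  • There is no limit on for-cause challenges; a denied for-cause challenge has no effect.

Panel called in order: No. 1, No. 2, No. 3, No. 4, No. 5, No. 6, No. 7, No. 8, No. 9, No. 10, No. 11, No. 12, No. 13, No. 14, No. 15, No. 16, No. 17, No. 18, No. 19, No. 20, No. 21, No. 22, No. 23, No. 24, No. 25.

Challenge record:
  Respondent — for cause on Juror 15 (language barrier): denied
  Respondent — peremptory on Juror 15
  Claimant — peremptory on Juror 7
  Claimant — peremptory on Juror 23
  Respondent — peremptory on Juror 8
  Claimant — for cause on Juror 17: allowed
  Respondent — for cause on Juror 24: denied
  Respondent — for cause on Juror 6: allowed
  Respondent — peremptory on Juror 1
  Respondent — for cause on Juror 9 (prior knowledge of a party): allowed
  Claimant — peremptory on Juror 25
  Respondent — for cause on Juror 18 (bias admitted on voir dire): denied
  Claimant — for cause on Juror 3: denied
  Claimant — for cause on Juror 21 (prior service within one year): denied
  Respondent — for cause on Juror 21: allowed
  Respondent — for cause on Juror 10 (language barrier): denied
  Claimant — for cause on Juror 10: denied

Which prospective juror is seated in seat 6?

11

Removed: #1, #6, #7, #8, #9, #15, #17, #21, #23, #25. (#3, #10, #18, #24 stay — for-cause denied.)
Seating in order: seats 1–6 → #2, #3, #4, #5, #10, #11.
So seat 6 is #11.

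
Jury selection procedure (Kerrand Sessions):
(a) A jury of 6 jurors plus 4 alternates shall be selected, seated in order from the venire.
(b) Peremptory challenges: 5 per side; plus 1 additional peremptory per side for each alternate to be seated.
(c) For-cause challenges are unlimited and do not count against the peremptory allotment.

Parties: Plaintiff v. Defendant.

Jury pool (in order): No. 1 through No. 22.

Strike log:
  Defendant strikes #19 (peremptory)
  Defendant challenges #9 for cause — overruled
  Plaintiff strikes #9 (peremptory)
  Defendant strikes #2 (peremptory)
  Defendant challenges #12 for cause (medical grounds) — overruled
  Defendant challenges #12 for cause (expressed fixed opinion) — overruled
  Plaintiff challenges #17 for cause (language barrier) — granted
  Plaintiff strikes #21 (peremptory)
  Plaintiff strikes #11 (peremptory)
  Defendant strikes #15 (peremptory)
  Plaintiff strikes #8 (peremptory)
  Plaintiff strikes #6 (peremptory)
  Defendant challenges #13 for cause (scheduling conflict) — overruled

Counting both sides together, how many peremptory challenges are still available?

Plaintiff allotment: 5 base + 1 × 4 alternates = 9. Defendant allotment: 5 base + 1 × 4 alternates = 9.
Plaintiff peremptories used: #9, #21, #11, #8, #6 — 5 (the for-cause on #17 doesn't count).
Defendant peremptories used: #19, #2, #15 — 3 (for-cause on #9, #12, #12, #13 don't count).
Remaining: (9 − 5) + (9 − 3) = 10.

10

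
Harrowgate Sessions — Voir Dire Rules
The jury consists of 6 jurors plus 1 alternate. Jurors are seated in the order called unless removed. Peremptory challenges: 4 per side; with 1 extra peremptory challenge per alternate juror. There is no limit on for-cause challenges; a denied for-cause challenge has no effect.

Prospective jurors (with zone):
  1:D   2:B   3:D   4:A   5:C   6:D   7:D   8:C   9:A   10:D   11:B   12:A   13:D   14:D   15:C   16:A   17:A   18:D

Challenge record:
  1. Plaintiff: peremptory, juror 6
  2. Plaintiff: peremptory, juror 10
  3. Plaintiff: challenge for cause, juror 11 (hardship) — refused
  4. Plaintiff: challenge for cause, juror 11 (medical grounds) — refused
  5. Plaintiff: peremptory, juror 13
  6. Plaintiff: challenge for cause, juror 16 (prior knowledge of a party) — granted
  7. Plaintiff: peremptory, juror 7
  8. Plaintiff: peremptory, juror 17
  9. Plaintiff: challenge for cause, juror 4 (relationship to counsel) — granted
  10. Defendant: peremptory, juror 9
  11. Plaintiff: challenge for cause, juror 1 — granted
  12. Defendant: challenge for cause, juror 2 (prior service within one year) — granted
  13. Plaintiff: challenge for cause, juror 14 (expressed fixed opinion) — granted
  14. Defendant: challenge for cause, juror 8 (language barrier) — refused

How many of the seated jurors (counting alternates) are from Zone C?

Removed: #1, #2, #4, #6, #7, #9, #10, #13, #14, #16, #17.
Seated (7 incl. alternates): #3, #5, #8, #11, #12, #15, #18.
Of those, in Zone C: #5, #8, #15 → 3.

3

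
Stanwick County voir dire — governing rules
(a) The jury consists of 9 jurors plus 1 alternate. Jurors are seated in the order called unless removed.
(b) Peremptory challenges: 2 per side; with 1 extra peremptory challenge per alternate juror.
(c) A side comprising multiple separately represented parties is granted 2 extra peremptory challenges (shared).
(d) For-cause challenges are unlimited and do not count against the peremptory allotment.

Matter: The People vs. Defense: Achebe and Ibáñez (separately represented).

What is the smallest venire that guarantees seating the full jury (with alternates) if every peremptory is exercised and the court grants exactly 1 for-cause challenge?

Seats to fill: 9 + 1 alternates = 10.
Peremptories — The People: 2 + 1×1 = 3; Defense: 2 + 1×1 + 2 = 5; total 8.
For-cause removals: 1.
Minimum venire: 10 + 8 + 1 = 19.

19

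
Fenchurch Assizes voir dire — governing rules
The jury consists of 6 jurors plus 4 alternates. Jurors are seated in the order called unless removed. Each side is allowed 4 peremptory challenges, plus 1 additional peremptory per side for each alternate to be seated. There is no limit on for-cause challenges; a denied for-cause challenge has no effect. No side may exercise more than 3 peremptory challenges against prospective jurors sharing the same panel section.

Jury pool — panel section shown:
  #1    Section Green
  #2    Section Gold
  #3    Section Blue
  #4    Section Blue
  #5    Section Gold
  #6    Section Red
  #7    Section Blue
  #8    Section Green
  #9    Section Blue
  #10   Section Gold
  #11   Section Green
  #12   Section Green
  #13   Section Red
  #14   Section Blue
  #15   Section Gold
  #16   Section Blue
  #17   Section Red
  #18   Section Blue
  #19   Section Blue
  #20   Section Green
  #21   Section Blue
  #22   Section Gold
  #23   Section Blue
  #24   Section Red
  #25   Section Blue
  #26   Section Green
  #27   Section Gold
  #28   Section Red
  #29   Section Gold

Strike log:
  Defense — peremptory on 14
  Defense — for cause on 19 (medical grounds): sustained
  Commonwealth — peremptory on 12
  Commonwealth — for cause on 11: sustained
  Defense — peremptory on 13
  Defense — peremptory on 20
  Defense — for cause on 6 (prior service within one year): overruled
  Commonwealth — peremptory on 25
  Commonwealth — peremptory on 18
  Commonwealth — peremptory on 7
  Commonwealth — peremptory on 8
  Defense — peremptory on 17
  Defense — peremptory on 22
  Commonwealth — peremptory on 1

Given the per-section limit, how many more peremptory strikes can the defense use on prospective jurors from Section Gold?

Defense peremptories so far: #14, #13, #20, #17, #22 — 5 of 8 used, 3 left overall.
Against Section Gold: #22 — 1 used; per-section cap 3 leaves 2.
Binding limit: min(3, 2) = 2.

2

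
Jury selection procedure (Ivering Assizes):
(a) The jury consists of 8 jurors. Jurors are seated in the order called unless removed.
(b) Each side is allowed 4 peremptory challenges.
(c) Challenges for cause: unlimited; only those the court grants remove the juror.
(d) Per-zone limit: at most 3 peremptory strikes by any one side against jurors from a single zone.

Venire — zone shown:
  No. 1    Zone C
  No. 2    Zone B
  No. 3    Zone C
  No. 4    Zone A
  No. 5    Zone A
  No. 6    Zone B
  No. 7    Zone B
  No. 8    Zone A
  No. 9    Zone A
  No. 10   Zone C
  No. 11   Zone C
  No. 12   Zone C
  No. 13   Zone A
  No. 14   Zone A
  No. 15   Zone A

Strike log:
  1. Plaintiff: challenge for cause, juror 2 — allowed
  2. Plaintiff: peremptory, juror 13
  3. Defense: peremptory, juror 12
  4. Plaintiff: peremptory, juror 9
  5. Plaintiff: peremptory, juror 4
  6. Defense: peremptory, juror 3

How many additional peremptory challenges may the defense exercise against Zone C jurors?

1

Defense peremptories so far: #12, #3 — 2 of 4 used, 2 left overall.
Against Zone C: #12, #3 — 2 used; per-zone cap 3 leaves 1.
Binding limit: min(2, 1) = 1.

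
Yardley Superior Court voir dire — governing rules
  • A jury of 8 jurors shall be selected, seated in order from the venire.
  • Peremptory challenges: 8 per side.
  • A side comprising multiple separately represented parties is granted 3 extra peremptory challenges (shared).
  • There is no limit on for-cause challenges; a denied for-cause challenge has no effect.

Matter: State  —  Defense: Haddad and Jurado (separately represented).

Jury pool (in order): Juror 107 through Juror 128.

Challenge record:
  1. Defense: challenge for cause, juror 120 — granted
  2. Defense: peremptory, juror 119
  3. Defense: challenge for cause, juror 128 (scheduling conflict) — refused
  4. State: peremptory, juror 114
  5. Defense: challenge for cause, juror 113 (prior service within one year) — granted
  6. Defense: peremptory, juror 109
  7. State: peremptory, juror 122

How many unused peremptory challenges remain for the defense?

9

Defense allotment: 8 base + 3 multi-party = 11.
Defense peremptories used: #119, #109 — 2 (for-cause on #120, #128, #113 don't count).
Remaining: 11 − 2 = 9.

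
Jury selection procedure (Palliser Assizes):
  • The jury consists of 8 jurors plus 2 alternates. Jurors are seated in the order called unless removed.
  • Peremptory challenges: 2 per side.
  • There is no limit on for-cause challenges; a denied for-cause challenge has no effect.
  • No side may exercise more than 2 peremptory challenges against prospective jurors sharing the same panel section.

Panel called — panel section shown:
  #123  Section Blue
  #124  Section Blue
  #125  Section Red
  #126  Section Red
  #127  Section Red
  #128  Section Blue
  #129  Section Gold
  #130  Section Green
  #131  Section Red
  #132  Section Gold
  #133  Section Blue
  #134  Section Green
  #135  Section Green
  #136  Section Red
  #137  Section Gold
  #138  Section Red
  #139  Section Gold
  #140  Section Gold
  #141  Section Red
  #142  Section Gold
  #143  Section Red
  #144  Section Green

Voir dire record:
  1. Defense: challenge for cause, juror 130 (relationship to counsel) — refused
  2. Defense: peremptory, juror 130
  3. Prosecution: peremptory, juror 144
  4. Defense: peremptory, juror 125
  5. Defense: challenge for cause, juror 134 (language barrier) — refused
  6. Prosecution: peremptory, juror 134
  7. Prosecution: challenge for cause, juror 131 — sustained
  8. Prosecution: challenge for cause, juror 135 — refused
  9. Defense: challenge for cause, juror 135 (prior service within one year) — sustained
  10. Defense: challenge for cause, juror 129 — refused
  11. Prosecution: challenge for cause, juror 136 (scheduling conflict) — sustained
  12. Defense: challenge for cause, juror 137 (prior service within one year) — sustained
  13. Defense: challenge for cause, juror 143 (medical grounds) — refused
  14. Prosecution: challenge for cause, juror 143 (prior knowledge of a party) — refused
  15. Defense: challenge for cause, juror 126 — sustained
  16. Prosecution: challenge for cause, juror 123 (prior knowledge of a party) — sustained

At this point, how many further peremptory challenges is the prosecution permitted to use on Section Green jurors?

0

Prosecution peremptories so far: #144, #134 — 2 of 2 used, 0 left overall.
Against Section Green: #144, #134 — 2 used; per-section cap 2 leaves 0.
Binding limit: min(0, 0) = 0.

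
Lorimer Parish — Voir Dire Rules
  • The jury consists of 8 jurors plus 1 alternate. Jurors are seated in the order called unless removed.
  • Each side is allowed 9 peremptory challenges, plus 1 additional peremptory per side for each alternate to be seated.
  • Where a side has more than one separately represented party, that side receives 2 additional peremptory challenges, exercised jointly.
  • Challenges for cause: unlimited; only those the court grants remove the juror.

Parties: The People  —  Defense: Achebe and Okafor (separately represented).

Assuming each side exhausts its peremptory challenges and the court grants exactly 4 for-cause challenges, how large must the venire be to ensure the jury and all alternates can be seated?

35

Seats to fill: 8 + 1 alternates = 9.
Peremptories — The People: 9 + 1×1 = 10; Defense: 9 + 1×1 + 2 = 12; total 22.
For-cause removals: 4.
Minimum venire: 9 + 22 + 4 = 35.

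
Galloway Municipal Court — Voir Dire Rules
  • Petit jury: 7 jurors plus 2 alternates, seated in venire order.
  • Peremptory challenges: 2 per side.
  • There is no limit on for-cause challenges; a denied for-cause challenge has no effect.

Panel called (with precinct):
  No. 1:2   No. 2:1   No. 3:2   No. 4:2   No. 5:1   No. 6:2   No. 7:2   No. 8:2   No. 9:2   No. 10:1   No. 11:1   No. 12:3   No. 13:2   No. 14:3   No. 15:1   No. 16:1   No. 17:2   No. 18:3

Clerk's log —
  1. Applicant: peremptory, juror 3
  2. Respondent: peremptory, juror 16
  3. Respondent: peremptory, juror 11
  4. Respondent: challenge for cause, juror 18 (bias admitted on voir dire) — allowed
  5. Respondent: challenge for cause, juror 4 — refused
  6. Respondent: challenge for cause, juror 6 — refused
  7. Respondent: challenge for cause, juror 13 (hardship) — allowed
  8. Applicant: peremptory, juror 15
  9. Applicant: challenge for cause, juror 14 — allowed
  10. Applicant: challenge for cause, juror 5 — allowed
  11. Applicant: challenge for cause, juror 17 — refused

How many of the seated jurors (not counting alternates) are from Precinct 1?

Removed: #3, #5, #11, #13, #14, #15, #16, #18.
Seated jurors 1–7: #1, #2, #4, #6, #7, #8, #9 (alternates #10, #12 not counted).
Of those, in Precinct 1: #2 → 1.

1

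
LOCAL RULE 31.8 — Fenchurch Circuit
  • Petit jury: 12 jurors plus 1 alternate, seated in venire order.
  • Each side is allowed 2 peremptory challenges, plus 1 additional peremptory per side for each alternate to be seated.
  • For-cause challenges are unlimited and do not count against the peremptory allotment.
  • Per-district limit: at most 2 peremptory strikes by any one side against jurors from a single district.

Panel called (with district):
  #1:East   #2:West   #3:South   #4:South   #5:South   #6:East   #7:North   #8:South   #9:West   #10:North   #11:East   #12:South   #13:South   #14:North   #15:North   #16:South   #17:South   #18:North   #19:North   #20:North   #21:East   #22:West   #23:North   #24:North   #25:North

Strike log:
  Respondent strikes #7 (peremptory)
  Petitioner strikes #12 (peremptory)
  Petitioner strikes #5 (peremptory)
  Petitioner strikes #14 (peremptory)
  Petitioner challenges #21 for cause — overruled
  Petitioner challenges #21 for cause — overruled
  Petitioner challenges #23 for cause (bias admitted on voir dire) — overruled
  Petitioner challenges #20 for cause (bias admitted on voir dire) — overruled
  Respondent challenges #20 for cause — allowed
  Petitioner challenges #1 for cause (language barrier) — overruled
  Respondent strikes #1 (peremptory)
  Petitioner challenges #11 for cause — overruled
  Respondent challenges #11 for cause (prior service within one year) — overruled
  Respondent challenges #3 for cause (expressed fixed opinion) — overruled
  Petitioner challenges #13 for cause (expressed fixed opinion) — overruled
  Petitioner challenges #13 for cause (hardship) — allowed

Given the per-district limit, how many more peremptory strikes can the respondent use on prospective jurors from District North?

1

Respondent peremptories so far: #7, #1 — 2 of 3 used, 1 left overall.
Against District North: #7 — 1 used; per-district cap 2 leaves 1.
Binding limit: min(1, 1) = 1.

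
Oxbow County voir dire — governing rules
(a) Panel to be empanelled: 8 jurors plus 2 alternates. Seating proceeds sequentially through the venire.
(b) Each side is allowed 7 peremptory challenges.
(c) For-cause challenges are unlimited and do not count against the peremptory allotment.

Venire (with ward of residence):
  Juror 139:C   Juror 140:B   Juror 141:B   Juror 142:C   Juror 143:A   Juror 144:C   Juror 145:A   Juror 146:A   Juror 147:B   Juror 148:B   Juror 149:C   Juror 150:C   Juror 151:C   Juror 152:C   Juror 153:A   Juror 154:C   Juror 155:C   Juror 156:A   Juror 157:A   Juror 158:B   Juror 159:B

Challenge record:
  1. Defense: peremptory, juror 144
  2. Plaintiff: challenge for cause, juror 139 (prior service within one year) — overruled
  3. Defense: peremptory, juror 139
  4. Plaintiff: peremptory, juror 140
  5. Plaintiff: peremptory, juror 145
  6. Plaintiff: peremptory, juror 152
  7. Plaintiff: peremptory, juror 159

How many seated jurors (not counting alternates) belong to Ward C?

3

Removed: #139, #140, #144, #145, #152, #159.
Seated jurors 1–8: #141, #142, #143, #146, #147, #148, #149, #150 (alternates #151, #153 not counted).
Of those, in Ward C: #142, #149, #150 → 3.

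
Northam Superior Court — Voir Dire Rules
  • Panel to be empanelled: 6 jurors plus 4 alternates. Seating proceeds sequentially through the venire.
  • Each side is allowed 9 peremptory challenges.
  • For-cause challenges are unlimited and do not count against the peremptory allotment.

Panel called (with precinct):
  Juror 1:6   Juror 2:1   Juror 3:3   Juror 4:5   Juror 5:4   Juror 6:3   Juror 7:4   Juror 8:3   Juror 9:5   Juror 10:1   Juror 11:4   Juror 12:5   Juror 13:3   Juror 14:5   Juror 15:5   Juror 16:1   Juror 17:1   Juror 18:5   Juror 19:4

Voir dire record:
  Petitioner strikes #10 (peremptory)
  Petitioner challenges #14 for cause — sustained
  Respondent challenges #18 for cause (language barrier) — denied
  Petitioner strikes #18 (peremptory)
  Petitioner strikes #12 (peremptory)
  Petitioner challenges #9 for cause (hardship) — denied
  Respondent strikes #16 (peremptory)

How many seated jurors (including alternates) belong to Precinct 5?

2

Removed: #10, #12, #14, #16, #18.
Seated (10 incl. alternates): #1, #2, #3, #4, #5, #6, #7, #8, #9, #11.
Of those, in Precinct 5: #4, #9 → 2.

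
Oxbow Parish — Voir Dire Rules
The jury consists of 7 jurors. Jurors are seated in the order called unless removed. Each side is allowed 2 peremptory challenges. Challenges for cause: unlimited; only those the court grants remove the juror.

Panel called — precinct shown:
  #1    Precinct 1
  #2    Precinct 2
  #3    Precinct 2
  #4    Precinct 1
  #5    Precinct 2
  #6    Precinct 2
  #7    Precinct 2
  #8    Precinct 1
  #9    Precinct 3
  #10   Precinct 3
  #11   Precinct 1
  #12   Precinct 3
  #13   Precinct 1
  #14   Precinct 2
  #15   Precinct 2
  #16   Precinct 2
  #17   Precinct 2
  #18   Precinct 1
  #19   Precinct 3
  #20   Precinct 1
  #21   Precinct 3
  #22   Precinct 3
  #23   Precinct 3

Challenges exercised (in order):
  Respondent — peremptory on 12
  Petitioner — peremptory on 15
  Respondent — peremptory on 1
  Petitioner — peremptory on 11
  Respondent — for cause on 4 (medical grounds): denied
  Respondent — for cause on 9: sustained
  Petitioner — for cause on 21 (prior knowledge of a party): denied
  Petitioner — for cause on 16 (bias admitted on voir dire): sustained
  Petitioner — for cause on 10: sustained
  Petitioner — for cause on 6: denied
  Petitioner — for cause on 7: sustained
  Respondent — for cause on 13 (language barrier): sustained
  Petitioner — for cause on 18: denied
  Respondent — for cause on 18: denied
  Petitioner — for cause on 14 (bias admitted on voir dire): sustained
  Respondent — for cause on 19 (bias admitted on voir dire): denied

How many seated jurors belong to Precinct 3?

0

Removed: #1, #7, #9, #10, #11, #12, #13, #14, #15, #16.
Seated jurors 1–7: #2, #3, #4, #5, #6, #8, #17.
None of those are in Precinct 3 → 0.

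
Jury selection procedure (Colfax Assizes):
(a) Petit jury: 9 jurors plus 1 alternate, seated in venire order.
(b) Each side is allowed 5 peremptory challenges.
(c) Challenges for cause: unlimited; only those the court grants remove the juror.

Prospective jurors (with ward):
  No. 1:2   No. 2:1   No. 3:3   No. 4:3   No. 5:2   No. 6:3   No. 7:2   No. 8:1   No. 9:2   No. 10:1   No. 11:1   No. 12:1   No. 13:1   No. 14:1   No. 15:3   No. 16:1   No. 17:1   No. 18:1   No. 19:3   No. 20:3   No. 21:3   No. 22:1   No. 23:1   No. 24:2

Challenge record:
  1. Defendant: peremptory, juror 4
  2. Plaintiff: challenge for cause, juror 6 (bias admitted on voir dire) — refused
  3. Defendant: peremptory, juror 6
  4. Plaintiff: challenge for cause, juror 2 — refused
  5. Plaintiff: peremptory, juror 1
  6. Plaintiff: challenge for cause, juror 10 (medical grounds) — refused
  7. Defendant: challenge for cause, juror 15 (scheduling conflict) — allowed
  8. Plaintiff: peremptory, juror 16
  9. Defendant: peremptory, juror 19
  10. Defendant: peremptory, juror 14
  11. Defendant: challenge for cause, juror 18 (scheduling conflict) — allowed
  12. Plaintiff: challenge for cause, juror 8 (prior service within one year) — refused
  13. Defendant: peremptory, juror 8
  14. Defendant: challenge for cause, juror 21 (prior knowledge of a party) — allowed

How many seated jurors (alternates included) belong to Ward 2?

Removed: #1, #4, #6, #8, #14, #15, #16, #18, #19, #21.
Seated (10 incl. alternates): #2, #3, #5, #7, #9, #10, #11, #12, #13, #17.
Of those, in Ward 2: #5, #7, #9 → 3.

3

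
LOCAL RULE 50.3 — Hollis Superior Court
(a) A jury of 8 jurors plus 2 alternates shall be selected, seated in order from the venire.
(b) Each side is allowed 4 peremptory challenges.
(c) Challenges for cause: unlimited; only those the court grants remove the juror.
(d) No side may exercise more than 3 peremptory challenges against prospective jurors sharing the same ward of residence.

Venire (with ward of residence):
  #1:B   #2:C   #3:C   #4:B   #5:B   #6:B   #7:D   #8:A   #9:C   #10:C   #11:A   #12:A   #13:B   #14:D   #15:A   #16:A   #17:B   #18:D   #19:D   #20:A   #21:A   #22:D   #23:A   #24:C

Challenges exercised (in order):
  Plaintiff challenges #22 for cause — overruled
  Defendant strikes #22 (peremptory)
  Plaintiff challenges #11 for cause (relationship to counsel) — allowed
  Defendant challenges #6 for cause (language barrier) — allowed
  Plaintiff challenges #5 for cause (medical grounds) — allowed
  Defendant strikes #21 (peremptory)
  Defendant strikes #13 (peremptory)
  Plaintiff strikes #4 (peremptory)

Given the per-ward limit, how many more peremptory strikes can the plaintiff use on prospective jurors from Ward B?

Plaintiff peremptories so far: #4 — 1 of 4 used, 3 left overall.
Against Ward B: #4 — 1 used; per-ward cap 3 leaves 2.
Binding limit: min(3, 2) = 2.

2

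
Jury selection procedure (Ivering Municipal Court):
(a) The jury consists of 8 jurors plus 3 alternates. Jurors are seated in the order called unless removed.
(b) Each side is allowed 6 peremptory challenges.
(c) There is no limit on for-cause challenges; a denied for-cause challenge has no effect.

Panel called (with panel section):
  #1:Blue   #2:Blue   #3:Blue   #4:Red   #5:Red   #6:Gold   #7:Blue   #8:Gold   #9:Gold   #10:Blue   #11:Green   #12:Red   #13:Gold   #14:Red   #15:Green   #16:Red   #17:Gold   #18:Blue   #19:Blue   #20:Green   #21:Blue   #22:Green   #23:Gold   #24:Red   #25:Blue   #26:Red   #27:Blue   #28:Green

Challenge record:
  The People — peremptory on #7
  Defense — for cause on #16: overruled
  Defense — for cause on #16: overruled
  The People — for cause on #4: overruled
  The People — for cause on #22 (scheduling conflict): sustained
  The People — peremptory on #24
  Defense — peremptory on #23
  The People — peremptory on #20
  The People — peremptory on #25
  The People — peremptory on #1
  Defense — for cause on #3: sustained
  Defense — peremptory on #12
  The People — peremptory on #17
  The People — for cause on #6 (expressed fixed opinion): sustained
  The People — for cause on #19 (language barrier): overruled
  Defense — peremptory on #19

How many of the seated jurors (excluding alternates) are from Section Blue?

Removed: #1, #3, #6, #7, #12, #17, #19, #20, #22, #23, #24, #25.
Seated jurors 1–8: #2, #4, #5, #8, #9, #10, #11, #13 (alternates #14, #15, #16 not counted).
Of those, in Section Blue: #2, #10 → 2.

2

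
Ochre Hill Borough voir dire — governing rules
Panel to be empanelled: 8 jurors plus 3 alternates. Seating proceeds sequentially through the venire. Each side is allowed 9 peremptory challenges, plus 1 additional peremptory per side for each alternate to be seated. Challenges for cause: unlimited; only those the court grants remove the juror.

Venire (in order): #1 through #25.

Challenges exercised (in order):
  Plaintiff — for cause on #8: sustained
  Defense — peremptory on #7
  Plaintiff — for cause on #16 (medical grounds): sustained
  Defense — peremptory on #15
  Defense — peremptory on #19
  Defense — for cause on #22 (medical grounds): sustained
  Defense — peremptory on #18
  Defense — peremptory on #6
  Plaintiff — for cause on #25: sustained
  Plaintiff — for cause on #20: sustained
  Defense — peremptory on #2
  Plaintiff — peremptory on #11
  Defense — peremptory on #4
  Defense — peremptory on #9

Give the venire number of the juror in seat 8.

Removed: #2, #4, #6, #7, #8, #9, #11, #15, #16, #18, #19, #20, #22, #25.
Filling seats in venire order through position 8: #1, #3, #5, #10, #12, #13, #14, #17.
So seat 8 is #17.

17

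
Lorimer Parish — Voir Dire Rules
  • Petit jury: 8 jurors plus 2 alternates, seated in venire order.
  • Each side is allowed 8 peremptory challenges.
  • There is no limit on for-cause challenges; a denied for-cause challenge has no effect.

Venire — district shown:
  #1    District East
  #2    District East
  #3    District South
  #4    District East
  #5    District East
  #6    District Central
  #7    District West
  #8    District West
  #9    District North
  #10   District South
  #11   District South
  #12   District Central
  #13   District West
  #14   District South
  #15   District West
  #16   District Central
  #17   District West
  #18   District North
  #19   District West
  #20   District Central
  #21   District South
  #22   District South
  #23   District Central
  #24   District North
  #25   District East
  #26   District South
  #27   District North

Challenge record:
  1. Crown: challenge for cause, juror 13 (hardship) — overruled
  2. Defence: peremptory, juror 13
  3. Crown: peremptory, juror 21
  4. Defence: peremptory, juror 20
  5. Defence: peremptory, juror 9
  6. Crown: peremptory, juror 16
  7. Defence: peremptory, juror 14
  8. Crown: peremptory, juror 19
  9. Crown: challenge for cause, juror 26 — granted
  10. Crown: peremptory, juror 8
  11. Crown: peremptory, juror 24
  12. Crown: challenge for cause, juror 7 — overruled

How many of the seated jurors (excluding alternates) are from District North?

Removed: #8, #9, #13, #14, #16, #19, #20, #21, #24, #26.
Seated jurors 1–8: #1, #2, #3, #4, #5, #6, #7, #10 (alternates #11, #12 not counted).
None of those are in District North → 0.

0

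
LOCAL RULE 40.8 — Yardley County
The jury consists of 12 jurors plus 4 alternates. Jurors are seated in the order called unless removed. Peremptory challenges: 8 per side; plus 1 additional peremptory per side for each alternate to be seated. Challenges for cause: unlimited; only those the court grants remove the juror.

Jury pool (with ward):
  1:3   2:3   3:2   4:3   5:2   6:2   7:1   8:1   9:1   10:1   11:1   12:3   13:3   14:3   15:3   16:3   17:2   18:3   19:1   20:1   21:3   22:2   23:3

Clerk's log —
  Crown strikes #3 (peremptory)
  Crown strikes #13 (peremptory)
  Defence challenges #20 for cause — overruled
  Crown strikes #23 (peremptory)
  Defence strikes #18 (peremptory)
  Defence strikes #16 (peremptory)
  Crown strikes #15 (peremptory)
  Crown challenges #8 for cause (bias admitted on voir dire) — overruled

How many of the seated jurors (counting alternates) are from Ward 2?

Removed: #3, #13, #15, #16, #18, #23.
Seated (16 incl. alternates): #1, #2, #4, #5, #6, #7, #8, #9, #10, #11, #12, #14, #17, #19, #20, #21.
Of those, in Ward 2: #5, #6, #17 → 3.

3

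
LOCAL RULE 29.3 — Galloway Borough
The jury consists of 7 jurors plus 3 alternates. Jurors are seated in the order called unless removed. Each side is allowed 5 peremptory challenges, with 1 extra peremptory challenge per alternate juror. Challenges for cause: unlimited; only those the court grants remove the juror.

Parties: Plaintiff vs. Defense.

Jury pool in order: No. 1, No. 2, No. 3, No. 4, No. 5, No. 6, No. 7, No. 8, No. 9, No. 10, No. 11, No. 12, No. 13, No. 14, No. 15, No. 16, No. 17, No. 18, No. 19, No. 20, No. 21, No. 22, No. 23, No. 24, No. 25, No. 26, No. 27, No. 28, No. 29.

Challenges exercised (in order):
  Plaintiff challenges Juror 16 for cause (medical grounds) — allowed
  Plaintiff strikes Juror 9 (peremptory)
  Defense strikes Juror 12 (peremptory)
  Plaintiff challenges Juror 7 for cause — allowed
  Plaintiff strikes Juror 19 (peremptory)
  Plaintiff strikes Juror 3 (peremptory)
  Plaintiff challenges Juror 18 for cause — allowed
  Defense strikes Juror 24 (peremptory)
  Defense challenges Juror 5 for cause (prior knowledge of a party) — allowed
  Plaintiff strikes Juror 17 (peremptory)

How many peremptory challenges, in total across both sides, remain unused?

Plaintiff allotment: 5 base + 1 × 3 alternates = 8. Defense allotment: 5 base + 1 × 3 alternates = 8.
Plaintiff peremptories used: #9, #19, #3, #17 — 4 (for-cause on #16, #7, #18 don't count).
Defense peremptories used: #12, #24 — 2 (the for-cause on #5 doesn't count).
Remaining: (8 − 4) + (8 − 2) = 10.

10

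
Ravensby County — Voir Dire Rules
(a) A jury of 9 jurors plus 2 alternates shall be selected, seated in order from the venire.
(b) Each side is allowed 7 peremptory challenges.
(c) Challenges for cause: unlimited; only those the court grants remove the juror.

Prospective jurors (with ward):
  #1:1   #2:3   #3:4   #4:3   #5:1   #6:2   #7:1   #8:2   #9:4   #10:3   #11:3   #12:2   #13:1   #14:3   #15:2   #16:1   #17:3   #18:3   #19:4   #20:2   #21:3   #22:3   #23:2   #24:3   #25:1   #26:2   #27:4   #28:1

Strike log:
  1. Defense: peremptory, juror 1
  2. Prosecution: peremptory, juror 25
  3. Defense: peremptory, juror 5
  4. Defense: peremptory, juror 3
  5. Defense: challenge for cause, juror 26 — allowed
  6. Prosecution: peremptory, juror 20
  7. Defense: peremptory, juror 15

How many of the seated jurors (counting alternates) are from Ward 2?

Removed: #1, #3, #5, #15, #20, #25, #26.
Seated (11 incl. alternates): #2, #4, #6, #7, #8, #9, #10, #11, #12, #13, #14.
Of those, in Ward 2: #6, #8, #12 → 3.

3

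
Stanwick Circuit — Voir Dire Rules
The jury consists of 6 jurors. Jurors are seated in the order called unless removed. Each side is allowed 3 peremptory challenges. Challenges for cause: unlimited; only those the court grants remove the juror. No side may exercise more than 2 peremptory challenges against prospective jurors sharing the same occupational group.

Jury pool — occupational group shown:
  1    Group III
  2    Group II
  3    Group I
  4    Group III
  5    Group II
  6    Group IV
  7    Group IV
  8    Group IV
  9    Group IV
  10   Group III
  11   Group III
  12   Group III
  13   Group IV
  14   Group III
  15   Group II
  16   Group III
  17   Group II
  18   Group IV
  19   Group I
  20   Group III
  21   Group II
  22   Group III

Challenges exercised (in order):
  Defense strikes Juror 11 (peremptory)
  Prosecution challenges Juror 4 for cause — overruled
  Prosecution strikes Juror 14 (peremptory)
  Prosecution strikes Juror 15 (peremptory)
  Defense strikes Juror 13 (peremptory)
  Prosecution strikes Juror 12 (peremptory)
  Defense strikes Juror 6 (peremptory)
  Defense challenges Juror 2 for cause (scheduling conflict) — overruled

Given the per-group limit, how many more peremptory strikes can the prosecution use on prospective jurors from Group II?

Prosecution peremptories so far: #14, #15, #12 — 3 of 3 used, 0 left overall.
Against Group II: #15 — 1 used; per-group cap 2 leaves 1.
Binding limit: min(0, 1) = 0.

0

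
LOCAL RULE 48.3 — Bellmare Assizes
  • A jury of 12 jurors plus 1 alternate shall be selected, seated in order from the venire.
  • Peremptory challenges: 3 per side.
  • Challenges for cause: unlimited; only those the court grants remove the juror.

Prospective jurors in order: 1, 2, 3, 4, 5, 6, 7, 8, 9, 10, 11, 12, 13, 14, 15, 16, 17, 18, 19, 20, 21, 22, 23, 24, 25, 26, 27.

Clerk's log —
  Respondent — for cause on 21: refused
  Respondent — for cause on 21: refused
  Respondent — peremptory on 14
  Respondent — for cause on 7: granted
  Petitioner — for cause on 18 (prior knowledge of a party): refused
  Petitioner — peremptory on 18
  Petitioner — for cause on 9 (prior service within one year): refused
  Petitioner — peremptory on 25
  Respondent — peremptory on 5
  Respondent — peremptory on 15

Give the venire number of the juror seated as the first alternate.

Removed: #5, #7, #14, #15, #18, #25. (#9, #21 stay — for-cause denied.)
Seating in order: seats 1–12 → #1, #2, #3, #4, #6, #8, #9, #10, #11, #12, #13, #16; alternates → #17.
So alternate 1 is #17.

17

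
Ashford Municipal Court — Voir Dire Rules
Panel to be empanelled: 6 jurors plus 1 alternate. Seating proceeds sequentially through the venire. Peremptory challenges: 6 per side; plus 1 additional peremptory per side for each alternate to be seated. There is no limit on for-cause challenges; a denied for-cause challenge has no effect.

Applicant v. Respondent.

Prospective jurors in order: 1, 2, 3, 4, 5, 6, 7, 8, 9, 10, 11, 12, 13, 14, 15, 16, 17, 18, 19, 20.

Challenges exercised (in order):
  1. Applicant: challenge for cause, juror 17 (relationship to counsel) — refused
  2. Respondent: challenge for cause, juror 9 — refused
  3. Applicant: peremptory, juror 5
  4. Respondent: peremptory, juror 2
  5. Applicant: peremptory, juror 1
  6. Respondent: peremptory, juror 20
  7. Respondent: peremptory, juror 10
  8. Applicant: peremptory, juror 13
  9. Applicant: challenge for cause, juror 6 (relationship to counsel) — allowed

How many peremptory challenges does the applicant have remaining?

Applicant allotment: 6 base + 1 × 1 alternate = 7.
Applicant peremptories used: #5, #1, #13 — 3 (for-cause on #17, #6 don't count).
Remaining: 7 − 3 = 4.

4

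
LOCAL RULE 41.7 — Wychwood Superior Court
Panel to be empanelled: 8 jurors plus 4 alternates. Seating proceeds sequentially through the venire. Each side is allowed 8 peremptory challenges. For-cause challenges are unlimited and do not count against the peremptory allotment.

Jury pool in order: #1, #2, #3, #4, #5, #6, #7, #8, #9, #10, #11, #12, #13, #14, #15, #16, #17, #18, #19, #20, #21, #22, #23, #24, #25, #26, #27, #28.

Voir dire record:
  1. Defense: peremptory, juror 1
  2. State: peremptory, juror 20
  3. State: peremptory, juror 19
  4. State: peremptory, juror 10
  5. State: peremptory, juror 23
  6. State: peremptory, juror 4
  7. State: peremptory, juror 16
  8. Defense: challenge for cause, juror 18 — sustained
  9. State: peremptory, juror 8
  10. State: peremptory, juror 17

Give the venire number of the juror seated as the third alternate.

15

Removed: #1, #4, #8, #10, #16, #17, #18, #19, #20, #23.
Seating in order: seats 1–8 → #2, #3, #5, #6, #7, #9, #11, #12; alternates → #13, #14, #15, #21.
So alternate 3 is #15.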